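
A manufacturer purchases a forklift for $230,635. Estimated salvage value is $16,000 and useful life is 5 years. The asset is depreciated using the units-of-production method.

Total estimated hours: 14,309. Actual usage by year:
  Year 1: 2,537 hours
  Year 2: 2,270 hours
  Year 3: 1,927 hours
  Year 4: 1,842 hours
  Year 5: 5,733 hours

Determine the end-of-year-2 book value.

$158,530

Depreciable base = $230,635 − $16,000 = $214,635.
Rate = $214,635 / 14,309 hours = $15 per hour.
Year 1: 2,537 × $15 = $38,055. Book value $192,580.
Year 2: 2,270 × $15 = $34,050. Book value $158,530.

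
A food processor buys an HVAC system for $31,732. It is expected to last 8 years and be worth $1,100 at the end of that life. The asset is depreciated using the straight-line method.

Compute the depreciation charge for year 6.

$3,829

Depreciable base = $31,732 − $1,100 = $30,632.
Annual expense = $30,632 / 8 = $3,829.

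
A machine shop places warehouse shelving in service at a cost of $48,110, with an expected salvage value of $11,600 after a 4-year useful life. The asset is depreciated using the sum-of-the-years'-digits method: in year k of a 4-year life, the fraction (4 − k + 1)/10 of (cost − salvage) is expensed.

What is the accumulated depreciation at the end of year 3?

Depreciable base = $48,110 − $11,600 = $36,510.
Sum of the years' digits = 4+3+2+1 = 10.
Year 1: $36,510 × 4/10 = $14,604. Book value $33,506.
Year 2: $36,510 × 3/10 = $10,953. Book value $22,553.
Year 3: $36,510 × 2/10 = $7,302. Book value $15,251.
Accumulated through year 3 = $48,110 − $15,251 = $32,859.

$32,859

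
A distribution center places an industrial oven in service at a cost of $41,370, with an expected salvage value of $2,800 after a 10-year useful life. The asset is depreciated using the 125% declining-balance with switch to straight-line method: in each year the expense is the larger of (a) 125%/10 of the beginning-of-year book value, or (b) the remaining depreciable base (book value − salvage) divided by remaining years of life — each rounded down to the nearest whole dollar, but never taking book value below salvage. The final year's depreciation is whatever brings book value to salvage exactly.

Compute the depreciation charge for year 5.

$3,559

Depreciable base = $41,370 − $2,800 = $38,570.
Year 1: DB = ⌊$41,370 × 125%/10⌋ = $5,171; SL = ⌊$38,570/10⌋ = $3,857 → take DB $5,171. Book value $36,199.
Year 2: DB = ⌊$36,199 × 125%/10⌋ = $4,524; SL = ⌊$33,399/9⌋ = $3,711 → take DB $4,524. Book value $31,675.
Year 3: DB = ⌊$31,675 × 125%/10⌋ = $3,959; SL = ⌊$28,875/8⌋ = $3,609 → take DB $3,959. Book value $27,716.
Year 4: DB = ⌊$27,716 × 125%/10⌋ = $3,464; SL = ⌊$24,916/7⌋ = $3,559 → take SL $3,559. Book value $24,157.
Year 5: DB = ⌊$24,157 × 125%/10⌋ = $3,019; SL = ⌊$21,357/6⌋ = $3,559 → take SL $3,559. Book value $20,598.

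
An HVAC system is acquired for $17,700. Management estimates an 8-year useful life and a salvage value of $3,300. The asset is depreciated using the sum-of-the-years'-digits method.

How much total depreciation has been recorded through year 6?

$13,200

Depreciable base = $17,700 − $3,300 = $14,400.
Sum of the years' digits = 8+7+6+5+4+3+2+1 = 36.
Year 1: $14,400 × 8/36 = $3,200. Book value $14,500.
Year 2: $14,400 × 7/36 = $2,800. Book value $11,700.
Year 3: $14,400 × 6/36 = $2,400. Book value $9,300.
Year 4: $14,400 × 5/36 = $2,000. Book value $7,300.
Year 5: $14,400 × 4/36 = $1,600. Book value $5,700.
Year 6: $14,400 × 3/36 = $1,200. Book value $4,500.
Accumulated through year 6 = $17,700 − $4,500 = $13,200.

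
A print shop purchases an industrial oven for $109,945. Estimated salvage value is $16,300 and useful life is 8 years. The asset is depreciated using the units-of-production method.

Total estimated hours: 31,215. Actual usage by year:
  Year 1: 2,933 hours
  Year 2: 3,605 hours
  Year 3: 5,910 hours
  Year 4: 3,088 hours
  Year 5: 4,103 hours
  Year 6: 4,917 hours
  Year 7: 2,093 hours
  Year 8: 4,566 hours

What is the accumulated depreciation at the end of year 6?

$73,668

Depreciable base = $109,945 − $16,300 = $93,645.
Rate = $93,645 / 31,215 hours = $3 per hour.
Year 1: 2,933 × $3 = $8,799. Book value $101,146.
Year 2: 3,605 × $3 = $10,815. Book value $90,331.
Year 3: 5,910 × $3 = $17,730. Book value $72,601.
Year 4: 3,088 × $3 = $9,264. Book value $63,337.
Year 5: 4,103 × $3 = $12,309. Book value $51,028.
Year 6: 4,917 × $3 = $14,751. Book value $36,277.
Accumulated through year 6 = $109,945 − $36,277 = $73,668.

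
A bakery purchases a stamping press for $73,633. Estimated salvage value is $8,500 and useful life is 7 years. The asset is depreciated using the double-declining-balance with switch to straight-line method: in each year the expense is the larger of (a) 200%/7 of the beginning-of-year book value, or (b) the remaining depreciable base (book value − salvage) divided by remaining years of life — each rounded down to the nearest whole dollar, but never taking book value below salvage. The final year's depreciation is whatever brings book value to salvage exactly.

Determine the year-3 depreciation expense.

$10,733

Depreciable base = $73,633 − $8,500 = $65,133.
Year 1: DB = ⌊$73,633 × 200%/7⌋ = $21,038; SL = ⌊$65,133/7⌋ = $9,304 → take DB $21,038. Book value $52,595.
Year 2: DB = ⌊$52,595 × 200%/7⌋ = $15,027; SL = ⌊$44,095/6⌋ = $7,349 → take DB $15,027. Book value $37,568.
Year 3: DB = ⌊$37,568 × 200%/7⌋ = $10,733; SL = ⌊$29,068/5⌋ = $5,813 → take DB $10,733. Book value $26,835.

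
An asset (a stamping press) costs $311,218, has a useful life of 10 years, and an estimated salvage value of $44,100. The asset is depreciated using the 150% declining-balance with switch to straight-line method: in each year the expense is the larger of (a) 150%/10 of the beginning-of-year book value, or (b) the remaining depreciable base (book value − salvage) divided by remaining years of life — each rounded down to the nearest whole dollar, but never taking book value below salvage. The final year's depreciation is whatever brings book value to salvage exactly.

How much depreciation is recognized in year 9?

Depreciable base = $311,218 − $44,100 = $267,118.
Year 1: DB = ⌊$311,218 × 150%/10⌋ = $46,682; SL = ⌊$267,118/10⌋ = $26,711 → take DB $46,682. Book value $264,536.
Year 2: DB = ⌊$264,536 × 150%/10⌋ = $39,680; SL = ⌊$220,436/9⌋ = $24,492 → take DB $39,680. Book value $224,856.
Year 3: DB = ⌊$224,856 × 150%/10⌋ = $33,728; SL = ⌊$180,756/8⌋ = $22,594 → take DB $33,728. Book value $191,128.
Year 4: DB = ⌊$191,128 × 150%/10⌋ = $28,669; SL = ⌊$147,028/7⌋ = $21,004 → take DB $28,669. Book value $162,459.
Year 5: DB = ⌊$162,459 × 150%/10⌋ = $24,368; SL = ⌊$118,359/6⌋ = $19,726 → take DB $24,368. Book value $138,091.
Year 6: DB = ⌊$138,091 × 150%/10⌋ = $20,713; SL = ⌊$93,991/5⌋ = $18,798 → take DB $20,713. Book value $117,378.
Year 7: DB = ⌊$117,378 × 150%/10⌋ = $17,606; SL = ⌊$73,278/4⌋ = $18,319 → take SL $18,319. Book value $99,059.
Year 8: DB = ⌊$99,059 × 150%/10⌋ = $14,858; SL = ⌊$54,959/3⌋ = $18,319 → take SL $18,319. Book value $80,740.
Year 9: DB = ⌊$80,740 × 150%/10⌋ = $12,111; SL = ⌊$36,640/2⌋ = $18,320 → take SL $18,320. Book value $62,420.

$18,320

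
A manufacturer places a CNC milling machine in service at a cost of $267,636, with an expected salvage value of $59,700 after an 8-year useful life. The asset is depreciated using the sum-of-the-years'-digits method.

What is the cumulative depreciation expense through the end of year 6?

$190,608

Depreciable base = $267,636 − $59,700 = $207,936.
Sum of the years' digits = 8+7+6+5+4+3+2+1 = 36.
Year 1: $207,936 × 8/36 = $46,208. Book value $221,428.
Year 2: $207,936 × 7/36 = $40,432. Book value $180,996.
Year 3: $207,936 × 6/36 = $34,656. Book value $146,340.
Year 4: $207,936 × 5/36 = $28,880. Book value $117,460.
Year 5: $207,936 × 4/36 = $23,104. Book value $94,356.
Year 6: $207,936 × 3/36 = $17,328. Book value $77,028.
Accumulated through year 6 = $267,636 − $77,028 = $190,608.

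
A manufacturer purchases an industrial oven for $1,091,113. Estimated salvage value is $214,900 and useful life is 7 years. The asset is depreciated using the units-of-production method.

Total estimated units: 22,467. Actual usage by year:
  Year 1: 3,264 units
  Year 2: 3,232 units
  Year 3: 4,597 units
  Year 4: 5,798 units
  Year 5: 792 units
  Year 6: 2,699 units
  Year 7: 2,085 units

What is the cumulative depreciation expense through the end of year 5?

$689,637

Depreciable base = $1,091,113 − $214,900 = $876,213.
Rate = $876,213 / 22,467 units = $39 per unit.
Year 1: 3,264 × $39 = $127,296. Book value $963,817.
Year 2: 3,232 × $39 = $126,048. Book value $837,769.
Year 3: 4,597 × $39 = $179,283. Book value $658,486.
Year 4: 5,798 × $39 = $226,122. Book value $432,364.
Year 5: 792 × $39 = $30,888. Book value $401,476.
Accumulated through year 5 = $1,091,113 − $401,476 = $689,637.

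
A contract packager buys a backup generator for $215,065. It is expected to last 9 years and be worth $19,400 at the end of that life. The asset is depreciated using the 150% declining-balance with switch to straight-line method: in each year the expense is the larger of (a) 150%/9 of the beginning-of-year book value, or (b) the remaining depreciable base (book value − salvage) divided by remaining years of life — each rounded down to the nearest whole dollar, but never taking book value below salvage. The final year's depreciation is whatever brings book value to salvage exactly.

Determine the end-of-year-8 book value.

Depreciable base = $215,065 − $19,400 = $195,665.
Year 1: DB = ⌊$215,065 × 150%/9⌋ = $35,844; SL = ⌊$195,665/9⌋ = $21,740 → take DB $35,844. Book value $179,221.
Year 2: DB = ⌊$179,221 × 150%/9⌋ = $29,870; SL = ⌊$159,821/8⌋ = $19,977 → take DB $29,870. Book value $149,351.
Year 3: DB = ⌊$149,351 × 150%/9⌋ = $24,891; SL = ⌊$129,951/7⌋ = $18,564 → take DB $24,891. Book value $124,460.
Year 4: DB = ⌊$124,460 × 150%/9⌋ = $20,743; SL = ⌊$105,060/6⌋ = $17,510 → take DB $20,743. Book value $103,717.
Year 5: DB = ⌊$103,717 × 150%/9⌋ = $17,286; SL = ⌊$84,317/5⌋ = $16,863 → take DB $17,286. Book value $86,431.
Year 6: DB = ⌊$86,431 × 150%/9⌋ = $14,405; SL = ⌊$67,031/4⌋ = $16,757 → take SL $16,757. Book value $69,674.
Year 7: DB = ⌊$69,674 × 150%/9⌋ = $11,612; SL = ⌊$50,274/3⌋ = $16,758 → take SL $16,758. Book value $52,916.
Year 8: DB = ⌊$52,916 × 150%/9⌋ = $8,819; SL = ⌊$33,516/2⌋ = $16,758 → take SL $16,758. Book value $36,158.

$36,158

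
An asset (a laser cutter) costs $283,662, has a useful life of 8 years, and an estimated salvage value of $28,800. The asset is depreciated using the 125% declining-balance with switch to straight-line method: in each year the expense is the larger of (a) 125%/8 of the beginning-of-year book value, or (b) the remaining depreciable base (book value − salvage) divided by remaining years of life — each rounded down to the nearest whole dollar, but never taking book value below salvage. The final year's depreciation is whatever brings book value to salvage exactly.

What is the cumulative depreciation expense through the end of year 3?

$113,271

Depreciable base = $283,662 − $28,800 = $254,862.
Year 1: DB = ⌊$283,662 × 125%/8⌋ = $44,322; SL = ⌊$254,862/8⌋ = $31,857 → take DB $44,322. Book value $239,340.
Year 2: DB = ⌊$239,340 × 125%/8⌋ = $37,396; SL = ⌊$210,540/7⌋ = $30,077 → take DB $37,396. Book value $201,944.
Year 3: DB = ⌊$201,944 × 125%/8⌋ = $31,553; SL = ⌊$173,144/6⌋ = $28,857 → take DB $31,553. Book value $170,391.
Accumulated through year 3 = $283,662 − $170,391 = $113,271.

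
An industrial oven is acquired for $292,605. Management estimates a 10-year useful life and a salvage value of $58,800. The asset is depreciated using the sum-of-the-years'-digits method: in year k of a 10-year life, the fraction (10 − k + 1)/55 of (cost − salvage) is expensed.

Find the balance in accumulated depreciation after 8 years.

$221,052

Depreciable base = $292,605 − $58,800 = $233,805.
Sum of the years' digits = 10+9+8+7+6+5+4+3+2+1 = 55.
Year 1: $233,805 × 10/55 = $42,510. Book value $250,095.
Year 2: $233,805 × 9/55 = $38,259. Book value $211,836.
Year 3: $233,805 × 8/55 = $34,008. Book value $177,828.
Year 4: $233,805 × 7/55 = $29,757. Book value $148,071.
Year 5: $233,805 × 6/55 = $25,506. Book value $122,565.
Year 6: $233,805 × 5/55 = $21,255. Book value $101,310.
Year 7: $233,805 × 4/55 = $17,004. Book value $84,306.
Year 8: $233,805 × 3/55 = $12,753. Book value $71,553.
Accumulated through year 8 = $292,605 − $71,553 = $221,052.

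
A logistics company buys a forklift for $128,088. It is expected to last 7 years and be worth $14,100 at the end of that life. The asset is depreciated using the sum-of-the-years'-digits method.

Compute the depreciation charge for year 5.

$12,213

Depreciable base = $128,088 − $14,100 = $113,988.
Sum of the years' digits = 7+6+5+4+3+2+1 = 28.
Year 1: $113,988 × 7/28 = $28,497. Book value $99,591.
Year 2: $113,988 × 6/28 = $24,426. Book value $75,165.
Year 3: $113,988 × 5/28 = $20,355. Book value $54,810.
Year 4: $113,988 × 4/28 = $16,284. Book value $38,526.
Year 5: $113,988 × 3/28 = $12,213. Book value $26,313.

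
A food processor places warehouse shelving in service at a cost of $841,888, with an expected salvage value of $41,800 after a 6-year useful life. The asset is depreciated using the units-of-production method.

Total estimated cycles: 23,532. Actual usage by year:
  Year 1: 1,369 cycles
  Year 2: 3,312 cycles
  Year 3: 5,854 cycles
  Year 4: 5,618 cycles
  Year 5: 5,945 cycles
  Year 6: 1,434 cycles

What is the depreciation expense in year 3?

Depreciable base = $841,888 − $41,800 = $800,088.
Rate = $800,088 / 23,532 cycles = $34 per cycle.
Year 1: 1,369 × $34 = $46,546. Book value $795,342.
Year 2: 3,312 × $34 = $112,608. Book value $682,734.
Year 3: 5,854 × $34 = $199,036. Book value $483,698.

$199,036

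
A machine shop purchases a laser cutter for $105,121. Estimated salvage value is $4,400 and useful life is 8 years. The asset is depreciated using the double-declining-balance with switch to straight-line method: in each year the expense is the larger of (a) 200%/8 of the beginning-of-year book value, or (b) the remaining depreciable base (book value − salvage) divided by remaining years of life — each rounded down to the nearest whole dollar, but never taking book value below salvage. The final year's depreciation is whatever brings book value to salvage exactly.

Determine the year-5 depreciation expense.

Depreciable base = $105,121 − $4,400 = $100,721.
Year 1: DB = ⌊$105,121 × 200%/8⌋ = $26,280; SL = ⌊$100,721/8⌋ = $12,590 → take DB $26,280. Book value $78,841.
Year 2: DB = ⌊$78,841 × 200%/8⌋ = $19,710; SL = ⌊$74,441/7⌋ = $10,634 → take DB $19,710. Book value $59,131.
Year 3: DB = ⌊$59,131 × 200%/8⌋ = $14,782; SL = ⌊$54,731/6⌋ = $9,121 → take DB $14,782. Book value $44,349.
Year 4: DB = ⌊$44,349 × 200%/8⌋ = $11,087; SL = ⌊$39,949/5⌋ = $7,989 → take DB $11,087. Book value $33,262.
Year 5: DB = ⌊$33,262 × 200%/8⌋ = $8,315; SL = ⌊$28,862/4⌋ = $7,215 → take DB $8,315. Book value $24,947.

$8,315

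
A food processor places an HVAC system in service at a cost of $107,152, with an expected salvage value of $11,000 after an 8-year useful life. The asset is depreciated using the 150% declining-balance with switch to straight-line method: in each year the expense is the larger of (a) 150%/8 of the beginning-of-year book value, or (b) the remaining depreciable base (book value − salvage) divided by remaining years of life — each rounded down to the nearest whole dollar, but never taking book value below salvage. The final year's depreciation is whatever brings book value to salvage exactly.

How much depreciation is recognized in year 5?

$8,924

Depreciable base = $107,152 − $11,000 = $96,152.
Year 1: DB = ⌊$107,152 × 150%/8⌋ = $20,091; SL = ⌊$96,152/8⌋ = $12,019 → take DB $20,091. Book value $87,061.
Year 2: DB = ⌊$87,061 × 150%/8⌋ = $16,323; SL = ⌊$76,061/7⌋ = $10,865 → take DB $16,323. Book value $70,738.
Year 3: DB = ⌊$70,738 × 150%/8⌋ = $13,263; SL = ⌊$59,738/6⌋ = $9,956 → take DB $13,263. Book value $57,475.
Year 4: DB = ⌊$57,475 × 150%/8⌋ = $10,776; SL = ⌊$46,475/5⌋ = $9,295 → take DB $10,776. Book value $46,699.
Year 5: DB = ⌊$46,699 × 150%/8⌋ = $8,756; SL = ⌊$35,699/4⌋ = $8,924 → take SL $8,924. Book value $37,775.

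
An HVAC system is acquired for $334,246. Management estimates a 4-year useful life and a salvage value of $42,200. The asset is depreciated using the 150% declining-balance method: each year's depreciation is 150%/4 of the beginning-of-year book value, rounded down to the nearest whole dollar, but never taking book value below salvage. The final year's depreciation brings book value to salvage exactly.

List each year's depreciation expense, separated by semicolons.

$125,342; $78,339; $48,961; $39,404

Depreciable base = $334,246 − $42,200 = $292,046.
Year 1: ⌊$334,246 × 150%/4⌋ = $125,342. Book value $208,904.
Year 2: ⌊$208,904 × 150%/4⌋ = $78,339. Book value $130,565.
Year 3: ⌊$130,565 × 150%/4⌋ = $48,961. Book value $81,604.
Year 4 (final): $81,604 − $42,200 = $39,404. Book value $42,200.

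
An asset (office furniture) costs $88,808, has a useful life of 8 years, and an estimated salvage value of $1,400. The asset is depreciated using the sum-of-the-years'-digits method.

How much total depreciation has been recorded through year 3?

$50,988

Depreciable base = $88,808 − $1,400 = $87,408.
Sum of the years' digits = 8+7+6+5+4+3+2+1 = 36.
Year 1: $87,408 × 8/36 = $19,424. Book value $69,384.
Year 2: $87,408 × 7/36 = $16,996. Book value $52,388.
Year 3: $87,408 × 6/36 = $14,568. Book value $37,820.
Accumulated through year 3 = $88,808 − $37,820 = $50,988.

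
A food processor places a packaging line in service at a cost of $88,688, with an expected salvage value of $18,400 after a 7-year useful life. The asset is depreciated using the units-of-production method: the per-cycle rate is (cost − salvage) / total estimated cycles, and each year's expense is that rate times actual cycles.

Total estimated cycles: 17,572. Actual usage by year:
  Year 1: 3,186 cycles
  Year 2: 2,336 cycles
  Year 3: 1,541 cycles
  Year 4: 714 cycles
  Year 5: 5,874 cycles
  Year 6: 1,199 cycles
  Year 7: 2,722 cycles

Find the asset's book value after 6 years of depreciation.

Depreciable base = $88,688 − $18,400 = $70,288.
Rate = $70,288 / 17,572 cycles = $4 per cycle.
Year 1: 3,186 × $4 = $12,744. Book value $75,944.
Year 2: 2,336 × $4 = $9,344. Book value $66,600.
Year 3: 1,541 × $4 = $6,164. Book value $60,436.
Year 4: 714 × $4 = $2,856. Book value $57,580.
Year 5: 5,874 × $4 = $23,496. Book value $34,084.
Year 6: 1,199 × $4 = $4,796. Book value $29,288.

$29,288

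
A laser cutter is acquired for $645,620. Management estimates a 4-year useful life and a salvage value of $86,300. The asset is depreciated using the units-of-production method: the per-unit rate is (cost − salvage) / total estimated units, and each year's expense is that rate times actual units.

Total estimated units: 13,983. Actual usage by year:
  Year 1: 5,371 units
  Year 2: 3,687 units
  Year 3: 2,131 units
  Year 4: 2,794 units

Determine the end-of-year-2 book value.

$283,300

Depreciable base = $645,620 − $86,300 = $559,320.
Rate = $559,320 / 13,983 units = $40 per unit.
Year 1: 5,371 × $40 = $214,840. Book value $430,780.
Year 2: 3,687 × $40 = $147,480. Book value $283,300.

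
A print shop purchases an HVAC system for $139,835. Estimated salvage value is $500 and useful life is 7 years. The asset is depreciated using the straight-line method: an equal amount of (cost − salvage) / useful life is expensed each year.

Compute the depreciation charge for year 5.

Depreciable base = $139,835 − $500 = $139,335.
Annual expense = $139,335 / 7 = $19,905.

$19,905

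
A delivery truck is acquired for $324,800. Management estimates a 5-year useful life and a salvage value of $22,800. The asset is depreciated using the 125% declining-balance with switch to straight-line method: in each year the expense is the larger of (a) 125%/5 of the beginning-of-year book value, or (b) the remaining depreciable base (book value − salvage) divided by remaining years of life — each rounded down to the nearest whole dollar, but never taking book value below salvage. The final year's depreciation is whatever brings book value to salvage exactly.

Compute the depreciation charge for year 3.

$53,300

Depreciable base = $324,800 − $22,800 = $302,000.
Year 1: DB = ⌊$324,800 × 125%/5⌋ = $81,200; SL = ⌊$302,000/5⌋ = $60,400 → take DB $81,200. Book value $243,600.
Year 2: DB = ⌊$243,600 × 125%/5⌋ = $60,900; SL = ⌊$220,800/4⌋ = $55,200 → take DB $60,900. Book value $182,700.
Year 3: DB = ⌊$182,700 × 125%/5⌋ = $45,675; SL = ⌊$159,900/3⌋ = $53,300 → take SL $53,300. Book value $129,400.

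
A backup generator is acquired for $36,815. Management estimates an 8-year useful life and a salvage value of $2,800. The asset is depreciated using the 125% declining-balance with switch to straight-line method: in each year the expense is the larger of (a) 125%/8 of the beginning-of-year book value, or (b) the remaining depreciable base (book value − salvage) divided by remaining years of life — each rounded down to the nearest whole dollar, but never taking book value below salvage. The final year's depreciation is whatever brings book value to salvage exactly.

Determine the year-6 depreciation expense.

Depreciable base = $36,815 − $2,800 = $34,015.
Year 1: DB = ⌊$36,815 × 125%/8⌋ = $5,752; SL = ⌊$34,015/8⌋ = $4,251 → take DB $5,752. Book value $31,063.
Year 2: DB = ⌊$31,063 × 125%/8⌋ = $4,853; SL = ⌊$28,263/7⌋ = $4,037 → take DB $4,853. Book value $26,210.
Year 3: DB = ⌊$26,210 × 125%/8⌋ = $4,095; SL = ⌊$23,410/6⌋ = $3,901 → take DB $4,095. Book value $22,115.
Year 4: DB = ⌊$22,115 × 125%/8⌋ = $3,455; SL = ⌊$19,315/5⌋ = $3,863 → take SL $3,863. Book value $18,252.
Year 5: DB = ⌊$18,252 × 125%/8⌋ = $2,851; SL = ⌊$15,452/4⌋ = $3,863 → take SL $3,863. Book value $14,389.
Year 6: DB = ⌊$14,389 × 125%/8⌋ = $2,248; SL = ⌊$11,589/3⌋ = $3,863 → take SL $3,863. Book value $10,526.

$3,863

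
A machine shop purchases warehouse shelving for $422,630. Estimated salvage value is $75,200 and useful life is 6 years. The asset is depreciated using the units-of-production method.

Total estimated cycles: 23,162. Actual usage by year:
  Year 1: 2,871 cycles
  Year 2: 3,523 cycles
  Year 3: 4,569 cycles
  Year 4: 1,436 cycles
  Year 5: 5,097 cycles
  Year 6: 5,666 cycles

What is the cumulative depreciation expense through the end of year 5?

Depreciable base = $422,630 − $75,200 = $347,430.
Rate = $347,430 / 23,162 cycles = $15 per cycle.
Year 1: 2,871 × $15 = $43,065. Book value $379,565.
Year 2: 3,523 × $15 = $52,845. Book value $326,720.
Year 3: 4,569 × $15 = $68,535. Book value $258,185.
Year 4: 1,436 × $15 = $21,540. Book value $236,645.
Year 5: 5,097 × $15 = $76,455. Book value $160,190.
Accumulated through year 5 = $422,630 − $160,190 = $262,440.

$262,440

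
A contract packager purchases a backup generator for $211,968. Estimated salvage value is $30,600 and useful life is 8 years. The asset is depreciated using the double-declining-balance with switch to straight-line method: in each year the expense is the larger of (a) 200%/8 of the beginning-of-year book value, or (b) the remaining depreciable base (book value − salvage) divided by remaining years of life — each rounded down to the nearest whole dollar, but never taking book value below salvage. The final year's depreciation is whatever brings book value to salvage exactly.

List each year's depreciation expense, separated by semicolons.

$52,992; $39,744; $29,808; $22,356; $16,767; $12,575; $7,126; $0

Depreciable base = $211,968 − $30,600 = $181,368.
Year 1: DB = ⌊$211,968 × 200%/8⌋ = $52,992; SL = ⌊$181,368/8⌋ = $22,671 → take DB $52,992. Book value $158,976.
Year 2: DB = ⌊$158,976 × 200%/8⌋ = $39,744; SL = ⌊$128,376/7⌋ = $18,339 → take DB $39,744. Book value $119,232.
Year 3: DB = ⌊$119,232 × 200%/8⌋ = $29,808; SL = ⌊$88,632/6⌋ = $14,772 → take DB $29,808. Book value $89,424.
Year 4: DB = ⌊$89,424 × 200%/8⌋ = $22,356; SL = ⌊$58,824/5⌋ = $11,764 → take DB $22,356. Book value $67,068.
Year 5: DB = ⌊$67,068 × 200%/8⌋ = $16,767; SL = ⌊$36,468/4⌋ = $9,117 → take DB $16,767. Book value $50,301.
Year 6: DB = ⌊$50,301 × 200%/8⌋ = $12,575; SL = ⌊$19,701/3⌋ = $6,567 → take DB $12,575. Book value $37,726.
Year 7: DB = ⌊$37,726 × 200%/8⌋ = $9,431; SL = ⌊$7,126/2⌋ = $3,563 → take DB $9,431, capped at $7,126. Book value $30,600.
Year 8 (final): $30,600 − $30,600 = $0. Book value $30,600.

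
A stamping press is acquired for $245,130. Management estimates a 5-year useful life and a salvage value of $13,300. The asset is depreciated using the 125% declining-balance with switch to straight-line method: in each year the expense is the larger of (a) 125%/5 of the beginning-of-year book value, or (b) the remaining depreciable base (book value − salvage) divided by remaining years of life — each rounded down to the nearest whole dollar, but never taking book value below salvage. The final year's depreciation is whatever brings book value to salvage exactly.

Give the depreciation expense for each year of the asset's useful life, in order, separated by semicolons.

Depreciable base = $245,130 − $13,300 = $231,830.
Year 1: DB = ⌊$245,130 × 125%/5⌋ = $61,282; SL = ⌊$231,830/5⌋ = $46,366 → take DB $61,282. Book value $183,848.
Year 2: DB = ⌊$183,848 × 125%/5⌋ = $45,962; SL = ⌊$170,548/4⌋ = $42,637 → take DB $45,962. Book value $137,886.
Year 3: DB = ⌊$137,886 × 125%/5⌋ = $34,471; SL = ⌊$124,586/3⌋ = $41,528 → take SL $41,528. Book value $96,358.
Year 4: DB = ⌊$96,358 × 125%/5⌋ = $24,089; SL = ⌊$83,058/2⌋ = $41,529 → take SL $41,529. Book value $54,829.
Year 5 (final): $54,829 − $13,300 = $41,529. Book value $13,300.

$61,282; $45,962; $41,528; $41,529; $41,529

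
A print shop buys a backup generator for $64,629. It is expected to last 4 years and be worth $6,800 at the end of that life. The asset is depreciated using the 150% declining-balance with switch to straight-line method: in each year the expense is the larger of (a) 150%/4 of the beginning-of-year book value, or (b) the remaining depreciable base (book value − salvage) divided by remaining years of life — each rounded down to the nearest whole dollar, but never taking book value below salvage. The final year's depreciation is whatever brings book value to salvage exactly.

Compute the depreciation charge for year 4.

Depreciable base = $64,629 − $6,800 = $57,829.
Year 1: DB = ⌊$64,629 × 150%/4⌋ = $24,235; SL = ⌊$57,829/4⌋ = $14,457 → take DB $24,235. Book value $40,394.
Year 2: DB = ⌊$40,394 × 150%/4⌋ = $15,147; SL = ⌊$33,594/3⌋ = $11,198 → take DB $15,147. Book value $25,247.
Year 3: DB = ⌊$25,247 × 150%/4⌋ = $9,467; SL = ⌊$18,447/2⌋ = $9,223 → take DB $9,467. Book value $15,780.
Year 4 (final): $15,780 − $6,800 = $8,980. Book value $6,800.

$8,980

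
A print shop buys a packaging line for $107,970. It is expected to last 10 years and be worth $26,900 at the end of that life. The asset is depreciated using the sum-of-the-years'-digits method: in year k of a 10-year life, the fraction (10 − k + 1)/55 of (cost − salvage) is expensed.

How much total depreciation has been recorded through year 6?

Depreciable base = $107,970 − $26,900 = $81,070.
Sum of the years' digits = 10+9+8+7+6+5+4+3+2+1 = 55.
Year 1: $81,070 × 10/55 = $14,740. Book value $93,230.
Year 2: $81,070 × 9/55 = $13,266. Book value $79,964.
Year 3: $81,070 × 8/55 = $11,792. Book value $68,172.
Year 4: $81,070 × 7/55 = $10,318. Book value $57,854.
Year 5: $81,070 × 6/55 = $8,844. Book value $49,010.
Year 6: $81,070 × 5/55 = $7,370. Book value $41,640.
Accumulated through year 6 = $107,970 − $41,640 = $66,330.

$66,330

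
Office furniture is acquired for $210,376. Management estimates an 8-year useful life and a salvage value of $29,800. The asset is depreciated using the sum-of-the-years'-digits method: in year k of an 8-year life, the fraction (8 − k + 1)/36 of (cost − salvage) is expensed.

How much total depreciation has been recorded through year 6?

$165,528

Depreciable base = $210,376 − $29,800 = $180,576.
Sum of the years' digits = 8+7+6+5+4+3+2+1 = 36.
Year 1: $180,576 × 8/36 = $40,128. Book value $170,248.
Year 2: $180,576 × 7/36 = $35,112. Book value $135,136.
Year 3: $180,576 × 6/36 = $30,096. Book value $105,040.
Year 4: $180,576 × 5/36 = $25,080. Book value $79,960.
Year 5: $180,576 × 4/36 = $20,064. Book value $59,896.
Year 6: $180,576 × 3/36 = $15,048. Book value $44,848.
Accumulated through year 6 = $210,376 − $44,848 = $165,528.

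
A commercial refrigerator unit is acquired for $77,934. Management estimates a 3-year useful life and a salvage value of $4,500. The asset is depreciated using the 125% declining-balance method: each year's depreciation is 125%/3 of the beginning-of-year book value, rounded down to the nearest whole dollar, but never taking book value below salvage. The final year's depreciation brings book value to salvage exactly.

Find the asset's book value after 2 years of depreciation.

Depreciable base = $77,934 − $4,500 = $73,434.
Year 1: ⌊$77,934 × 125%/3⌋ = $32,472. Book value $45,462.
Year 2: ⌊$45,462 × 125%/3⌋ = $18,942. Book value $26,520.

$26,520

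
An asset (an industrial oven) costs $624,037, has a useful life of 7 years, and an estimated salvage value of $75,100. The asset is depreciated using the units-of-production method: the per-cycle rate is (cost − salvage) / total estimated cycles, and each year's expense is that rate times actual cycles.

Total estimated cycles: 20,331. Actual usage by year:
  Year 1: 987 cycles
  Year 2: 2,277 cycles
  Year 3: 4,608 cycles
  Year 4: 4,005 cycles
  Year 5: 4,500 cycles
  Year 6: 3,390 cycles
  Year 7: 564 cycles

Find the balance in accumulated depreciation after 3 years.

Depreciable base = $624,037 − $75,100 = $548,937.
Rate = $548,937 / 20,331 cycles = $27 per cycle.
Year 1: 987 × $27 = $26,649. Book value $597,388.
Year 2: 2,277 × $27 = $61,479. Book value $535,909.
Year 3: 4,608 × $27 = $124,416. Book value $411,493.
Accumulated through year 3 = $624,037 − $411,493 = $212,544.

$212,544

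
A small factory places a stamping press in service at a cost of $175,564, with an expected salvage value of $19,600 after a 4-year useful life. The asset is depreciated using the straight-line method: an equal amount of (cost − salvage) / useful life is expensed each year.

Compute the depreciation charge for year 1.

$38,991

Depreciable base = $175,564 − $19,600 = $155,964.
Annual expense = $155,964 / 4 = $38,991.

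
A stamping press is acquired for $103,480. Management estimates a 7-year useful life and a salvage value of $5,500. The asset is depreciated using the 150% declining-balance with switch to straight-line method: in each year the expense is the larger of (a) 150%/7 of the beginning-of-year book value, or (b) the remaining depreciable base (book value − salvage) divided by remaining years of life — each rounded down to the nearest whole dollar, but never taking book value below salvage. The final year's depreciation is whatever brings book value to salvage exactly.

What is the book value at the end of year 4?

$39,022

Depreciable base = $103,480 − $5,500 = $97,980.
Year 1: DB = ⌊$103,480 × 150%/7⌋ = $22,174; SL = ⌊$97,980/7⌋ = $13,997 → take DB $22,174. Book value $81,306.
Year 2: DB = ⌊$81,306 × 150%/7⌋ = $17,422; SL = ⌊$75,806/6⌋ = $12,634 → take DB $17,422. Book value $63,884.
Year 3: DB = ⌊$63,884 × 150%/7⌋ = $13,689; SL = ⌊$58,384/5⌋ = $11,676 → take DB $13,689. Book value $50,195.
Year 4: DB = ⌊$50,195 × 150%/7⌋ = $10,756; SL = ⌊$44,695/4⌋ = $11,173 → take SL $11,173. Book value $39,022.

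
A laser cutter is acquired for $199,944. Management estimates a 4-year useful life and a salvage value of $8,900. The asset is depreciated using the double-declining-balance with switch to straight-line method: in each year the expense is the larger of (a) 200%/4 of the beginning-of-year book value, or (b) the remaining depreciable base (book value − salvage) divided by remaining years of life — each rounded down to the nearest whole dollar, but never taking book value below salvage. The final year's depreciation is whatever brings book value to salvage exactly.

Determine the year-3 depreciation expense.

$24,993

Depreciable base = $199,944 − $8,900 = $191,044.
Year 1: DB = ⌊$199,944 × 200%/4⌋ = $99,972; SL = ⌊$191,044/4⌋ = $47,761 → take DB $99,972. Book value $99,972.
Year 2: DB = ⌊$99,972 × 200%/4⌋ = $49,986; SL = ⌊$91,072/3⌋ = $30,357 → take DB $49,986. Book value $49,986.
Year 3: DB = ⌊$49,986 × 200%/4⌋ = $24,993; SL = ⌊$41,086/2⌋ = $20,543 → take DB $24,993. Book value $24,993.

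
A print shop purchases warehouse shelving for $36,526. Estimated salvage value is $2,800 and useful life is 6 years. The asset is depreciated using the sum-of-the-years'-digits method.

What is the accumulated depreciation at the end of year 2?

$17,666

Depreciable base = $36,526 − $2,800 = $33,726.
Sum of the years' digits = 6+5+4+3+2+1 = 21.
Year 1: $33,726 × 6/21 = $9,636. Book value $26,890.
Year 2: $33,726 × 5/21 = $8,030. Book value $18,860.
Accumulated through year 2 = $36,526 − $18,860 = $17,666.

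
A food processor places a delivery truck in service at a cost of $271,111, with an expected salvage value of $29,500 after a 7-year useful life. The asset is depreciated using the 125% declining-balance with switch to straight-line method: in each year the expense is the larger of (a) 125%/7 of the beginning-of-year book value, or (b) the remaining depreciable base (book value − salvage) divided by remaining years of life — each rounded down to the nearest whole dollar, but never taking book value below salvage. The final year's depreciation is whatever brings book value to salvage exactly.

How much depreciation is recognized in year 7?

$30,192

Depreciable base = $271,111 − $29,500 = $241,611.
Year 1: DB = ⌊$271,111 × 125%/7⌋ = $48,412; SL = ⌊$241,611/7⌋ = $34,515 → take DB $48,412. Book value $222,699.
Year 2: DB = ⌊$222,699 × 125%/7⌋ = $39,767; SL = ⌊$193,199/6⌋ = $32,199 → take DB $39,767. Book value $182,932.
Year 3: DB = ⌊$182,932 × 125%/7⌋ = $32,666; SL = ⌊$153,432/5⌋ = $30,686 → take DB $32,666. Book value $150,266.
Year 4: DB = ⌊$150,266 × 125%/7⌋ = $26,833; SL = ⌊$120,766/4⌋ = $30,191 → take SL $30,191. Book value $120,075.
Year 5: DB = ⌊$120,075 × 125%/7⌋ = $21,441; SL = ⌊$90,575/3⌋ = $30,191 → take SL $30,191. Book value $89,884.
Year 6: DB = ⌊$89,884 × 125%/7⌋ = $16,050; SL = ⌊$60,384/2⌋ = $30,192 → take SL $30,192. Book value $59,692.
Year 7 (final): $59,692 − $29,500 = $30,192. Book value $29,500.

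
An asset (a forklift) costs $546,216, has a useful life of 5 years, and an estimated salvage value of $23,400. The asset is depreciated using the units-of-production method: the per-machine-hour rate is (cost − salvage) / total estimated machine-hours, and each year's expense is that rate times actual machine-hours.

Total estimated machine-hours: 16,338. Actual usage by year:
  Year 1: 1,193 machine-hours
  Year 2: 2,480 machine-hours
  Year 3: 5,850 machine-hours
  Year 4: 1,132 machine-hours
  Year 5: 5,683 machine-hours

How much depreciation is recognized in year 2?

$79,360

Depreciable base = $546,216 − $23,400 = $522,816.
Rate = $522,816 / 16,338 machine-hours = $32 per machine-hour.
Year 1: 1,193 × $32 = $38,176. Book value $508,040.
Year 2: 2,480 × $32 = $79,360. Book value $428,680.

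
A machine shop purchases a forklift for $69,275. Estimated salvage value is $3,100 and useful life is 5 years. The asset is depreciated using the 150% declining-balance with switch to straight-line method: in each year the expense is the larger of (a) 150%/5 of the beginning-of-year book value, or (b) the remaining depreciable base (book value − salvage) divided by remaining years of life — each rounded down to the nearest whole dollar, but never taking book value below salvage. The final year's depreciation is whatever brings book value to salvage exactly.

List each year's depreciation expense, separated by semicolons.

$20,782; $14,547; $10,282; $10,282; $10,282

Depreciable base = $69,275 − $3,100 = $66,175.
Year 1: DB = ⌊$69,275 × 150%/5⌋ = $20,782; SL = ⌊$66,175/5⌋ = $13,235 → take DB $20,782. Book value $48,493.
Year 2: DB = ⌊$48,493 × 150%/5⌋ = $14,547; SL = ⌊$45,393/4⌋ = $11,348 → take DB $14,547. Book value $33,946.
Year 3: DB = ⌊$33,946 × 150%/5⌋ = $10,183; SL = ⌊$30,846/3⌋ = $10,282 → take SL $10,282. Book value $23,664.
Year 4: DB = ⌊$23,664 × 150%/5⌋ = $7,099; SL = ⌊$20,564/2⌋ = $10,282 → take SL $10,282. Book value $13,382.
Year 5 (final): $13,382 − $3,100 = $10,282. Book value $3,100.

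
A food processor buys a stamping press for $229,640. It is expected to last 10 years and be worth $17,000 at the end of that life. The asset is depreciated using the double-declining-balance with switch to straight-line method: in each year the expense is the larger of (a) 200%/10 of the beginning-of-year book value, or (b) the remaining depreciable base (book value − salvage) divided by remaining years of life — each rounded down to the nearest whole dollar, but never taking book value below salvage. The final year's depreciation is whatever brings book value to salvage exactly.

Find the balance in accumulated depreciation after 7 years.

Depreciable base = $229,640 − $17,000 = $212,640.
Year 1: DB = ⌊$229,640 × 200%/10⌋ = $45,928; SL = ⌊$212,640/10⌋ = $21,264 → take DB $45,928. Book value $183,712.
Year 2: DB = ⌊$183,712 × 200%/10⌋ = $36,742; SL = ⌊$166,712/9⌋ = $18,523 → take DB $36,742. Book value $146,970.
Year 3: DB = ⌊$146,970 × 200%/10⌋ = $29,394; SL = ⌊$129,970/8⌋ = $16,246 → take DB $29,394. Book value $117,576.
Year 4: DB = ⌊$117,576 × 200%/10⌋ = $23,515; SL = ⌊$100,576/7⌋ = $14,368 → take DB $23,515. Book value $94,061.
Year 5: DB = ⌊$94,061 × 200%/10⌋ = $18,812; SL = ⌊$77,061/6⌋ = $12,843 → take DB $18,812. Book value $75,249.
Year 6: DB = ⌊$75,249 × 200%/10⌋ = $15,049; SL = ⌊$58,249/5⌋ = $11,649 → take DB $15,049. Book value $60,200.
Year 7: DB = ⌊$60,200 × 200%/10⌋ = $12,040; SL = ⌊$43,200/4⌋ = $10,800 → take DB $12,040. Book value $48,160.
Accumulated through year 7 = $229,640 − $48,160 = $181,480.

$181,480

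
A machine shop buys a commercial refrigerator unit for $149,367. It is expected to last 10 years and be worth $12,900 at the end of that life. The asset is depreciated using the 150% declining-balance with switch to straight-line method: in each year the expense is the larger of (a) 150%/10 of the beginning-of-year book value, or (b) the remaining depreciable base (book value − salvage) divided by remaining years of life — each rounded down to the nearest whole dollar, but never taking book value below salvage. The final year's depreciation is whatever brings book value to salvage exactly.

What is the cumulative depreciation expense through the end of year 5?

$83,090

Depreciable base = $149,367 − $12,900 = $136,467.
Year 1: DB = ⌊$149,367 × 150%/10⌋ = $22,405; SL = ⌊$136,467/10⌋ = $13,646 → take DB $22,405. Book value $126,962.
Year 2: DB = ⌊$126,962 × 150%/10⌋ = $19,044; SL = ⌊$114,062/9⌋ = $12,673 → take DB $19,044. Book value $107,918.
Year 3: DB = ⌊$107,918 × 150%/10⌋ = $16,187; SL = ⌊$95,018/8⌋ = $11,877 → take DB $16,187. Book value $91,731.
Year 4: DB = ⌊$91,731 × 150%/10⌋ = $13,759; SL = ⌊$78,831/7⌋ = $11,261 → take DB $13,759. Book value $77,972.
Year 5: DB = ⌊$77,972 × 150%/10⌋ = $11,695; SL = ⌊$65,072/6⌋ = $10,845 → take DB $11,695. Book value $66,277.
Accumulated through year 5 = $149,367 − $66,277 = $83,090.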